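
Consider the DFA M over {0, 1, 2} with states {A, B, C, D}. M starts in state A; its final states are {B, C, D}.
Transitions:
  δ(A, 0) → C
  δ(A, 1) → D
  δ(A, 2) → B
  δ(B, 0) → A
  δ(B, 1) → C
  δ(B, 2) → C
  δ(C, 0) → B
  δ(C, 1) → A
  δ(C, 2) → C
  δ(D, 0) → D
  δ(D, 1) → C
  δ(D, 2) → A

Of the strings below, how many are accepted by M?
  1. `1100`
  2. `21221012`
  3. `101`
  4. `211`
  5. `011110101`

2

`1100`: rejected
`21221012`: accepted
`101`: accepted
`211`: rejected
`011110101`: rejected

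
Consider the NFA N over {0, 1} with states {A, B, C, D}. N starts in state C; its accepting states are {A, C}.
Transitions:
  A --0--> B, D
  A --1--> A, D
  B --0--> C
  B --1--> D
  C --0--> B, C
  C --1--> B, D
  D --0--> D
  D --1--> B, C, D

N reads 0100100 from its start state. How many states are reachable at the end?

3

Start: {C}
read 0: {B, C}
read 1: {B, D}
read 0: {C, D}
read 0: {B, C, D}
read 1: {B, C, D}
read 0: {B, C, D}
read 0: {B, C, D}
Final reachable set {B, C, D} has 3 states.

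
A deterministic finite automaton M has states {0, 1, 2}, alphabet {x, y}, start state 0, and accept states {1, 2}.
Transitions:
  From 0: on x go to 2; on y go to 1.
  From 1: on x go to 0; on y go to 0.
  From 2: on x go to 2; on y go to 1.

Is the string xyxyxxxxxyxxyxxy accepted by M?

accepted

0 --x--> 2
2 --y--> 1
1 --x--> 0
0 --y--> 1
1 --x--> 0
0 --x--> 2
2 --x--> 2
2 --x--> 2
2 --x--> 2
2 --y--> 1
1 --x--> 0
0 --x--> 2
2 --y--> 1
1 --x--> 0
0 --x--> 2
2 --y--> 1
End in state 1, which is an accepting state.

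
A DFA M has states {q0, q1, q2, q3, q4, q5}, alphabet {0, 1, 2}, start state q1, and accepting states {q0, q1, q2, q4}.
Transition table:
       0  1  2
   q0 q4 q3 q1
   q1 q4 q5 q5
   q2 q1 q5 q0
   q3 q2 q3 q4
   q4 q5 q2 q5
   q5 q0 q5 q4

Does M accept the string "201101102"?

accepted

q1 --2--> q5
q5 --0--> q0
q0 --1--> q3
q3 --1--> q3
q3 --0--> q2
q2 --1--> q5
q5 --1--> q5
q5 --0--> q0
q0 --2--> q1
End in state q1, which is an accepting state.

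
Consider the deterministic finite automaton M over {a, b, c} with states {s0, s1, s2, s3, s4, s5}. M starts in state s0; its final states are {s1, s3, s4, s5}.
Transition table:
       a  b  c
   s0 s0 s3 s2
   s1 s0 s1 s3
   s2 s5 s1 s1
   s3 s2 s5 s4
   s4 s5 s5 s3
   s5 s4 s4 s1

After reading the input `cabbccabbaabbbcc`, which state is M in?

s0 --c--> s2
s2 --a--> s5
s5 --b--> s4
s4 --b--> s5
s5 --c--> s1
s1 --c--> s3
s3 --a--> s2
s2 --b--> s1
s1 --b--> s1
s1 --a--> s0
s0 --a--> s0
s0 --b--> s3
s3 --b--> s5
s5 --b--> s4
s4 --c--> s3
s3 --c--> s4

s4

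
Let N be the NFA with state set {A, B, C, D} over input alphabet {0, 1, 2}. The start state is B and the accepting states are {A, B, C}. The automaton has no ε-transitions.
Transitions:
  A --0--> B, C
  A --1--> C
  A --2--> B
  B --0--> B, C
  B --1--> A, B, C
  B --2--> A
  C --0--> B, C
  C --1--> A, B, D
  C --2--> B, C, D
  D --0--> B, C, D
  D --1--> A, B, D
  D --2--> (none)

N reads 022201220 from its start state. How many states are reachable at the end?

Start: {B}
read 0: {B, C}
read 2: {A, B, C, D}
read 2: {A, B, C, D}
read 2: {A, B, C, D}
read 0: {B, C, D}
read 1: {A, B, C, D}
read 2: {A, B, C, D}
read 2: {A, B, C, D}
read 0: {B, C, D}
Final reachable set {B, C, D} has 3 states.

3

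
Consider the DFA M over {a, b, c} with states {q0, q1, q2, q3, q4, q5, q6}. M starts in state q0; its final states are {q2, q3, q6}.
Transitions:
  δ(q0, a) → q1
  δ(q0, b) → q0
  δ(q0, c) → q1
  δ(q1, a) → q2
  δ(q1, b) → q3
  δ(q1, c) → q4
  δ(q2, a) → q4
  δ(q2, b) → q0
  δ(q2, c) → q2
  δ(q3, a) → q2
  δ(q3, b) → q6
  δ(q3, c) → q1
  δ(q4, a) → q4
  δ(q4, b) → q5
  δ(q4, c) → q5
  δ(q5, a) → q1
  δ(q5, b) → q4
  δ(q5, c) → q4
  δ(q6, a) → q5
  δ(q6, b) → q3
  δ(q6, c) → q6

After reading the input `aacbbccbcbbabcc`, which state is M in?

q0 --a--> q1
q1 --a--> q2
q2 --c--> q2
q2 --b--> q0
q0 --b--> q0
q0 --c--> q1
q1 --c--> q4
q4 --b--> q5
q5 --c--> q4
q4 --b--> q5
q5 --b--> q4
q4 --a--> q4
q4 --b--> q5
q5 --c--> q4
q4 --c--> q5

q5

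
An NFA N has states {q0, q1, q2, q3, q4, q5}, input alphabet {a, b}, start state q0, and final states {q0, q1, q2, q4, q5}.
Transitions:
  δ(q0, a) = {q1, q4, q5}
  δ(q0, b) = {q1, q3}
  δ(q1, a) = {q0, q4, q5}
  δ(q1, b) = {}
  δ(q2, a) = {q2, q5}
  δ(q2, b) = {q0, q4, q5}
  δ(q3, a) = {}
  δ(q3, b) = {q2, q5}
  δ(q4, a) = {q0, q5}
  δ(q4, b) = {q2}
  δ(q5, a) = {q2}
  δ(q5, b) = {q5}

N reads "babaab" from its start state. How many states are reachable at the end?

Start: {q0}
read b: {q1, q3}
read a: {q0, q4, q5}
read b: {q1, q2, q3, q5}
read a: {q0, q2, q4, q5}
read a: {q0, q1, q2, q4, q5}
read b: {q0, q1, q2, q3, q4, q5}
Final reachable set {q0, q1, q2, q3, q4, q5} has 6 states.

6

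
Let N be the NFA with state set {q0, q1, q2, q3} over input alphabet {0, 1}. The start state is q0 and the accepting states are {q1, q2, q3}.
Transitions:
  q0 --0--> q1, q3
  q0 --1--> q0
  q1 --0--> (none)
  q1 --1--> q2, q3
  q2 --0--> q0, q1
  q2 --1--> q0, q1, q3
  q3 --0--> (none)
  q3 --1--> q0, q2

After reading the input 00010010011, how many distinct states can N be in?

0

Start: {q0}
read 0: {q1, q3}
read 0: {}
The reachable set is empty and stays empty for the remaining 9 symbols.
Final reachable set {} has 0 states.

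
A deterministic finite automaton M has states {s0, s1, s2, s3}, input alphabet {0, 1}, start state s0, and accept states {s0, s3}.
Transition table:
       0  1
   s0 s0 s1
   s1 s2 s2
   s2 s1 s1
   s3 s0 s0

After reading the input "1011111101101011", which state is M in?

s2

s0 --1--> s1
s1 --0--> s2
s2 --1--> s1
s1 --1--> s2
s2 --1--> s1
s1 --1--> s2
s2 --1--> s1
s1 --1--> s2
s2 --0--> s1
s1 --1--> s2
s2 --1--> s1
s1 --0--> s2
s2 --1--> s1
s1 --0--> s2
s2 --1--> s1
s1 --1--> s2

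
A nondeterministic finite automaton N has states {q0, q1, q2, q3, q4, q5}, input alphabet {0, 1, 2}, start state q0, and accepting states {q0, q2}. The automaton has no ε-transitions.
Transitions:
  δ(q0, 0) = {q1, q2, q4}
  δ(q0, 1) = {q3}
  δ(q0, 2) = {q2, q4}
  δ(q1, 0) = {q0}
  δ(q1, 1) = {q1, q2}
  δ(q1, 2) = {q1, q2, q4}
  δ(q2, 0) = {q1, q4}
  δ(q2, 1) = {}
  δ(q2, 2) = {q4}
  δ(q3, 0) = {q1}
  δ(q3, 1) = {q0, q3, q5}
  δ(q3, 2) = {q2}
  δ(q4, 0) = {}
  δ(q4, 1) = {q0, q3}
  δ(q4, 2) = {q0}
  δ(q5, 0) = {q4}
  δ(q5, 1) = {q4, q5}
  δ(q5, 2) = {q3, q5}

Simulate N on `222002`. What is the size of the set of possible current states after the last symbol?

4

Start: {q0}
read 2: {q2, q4}
read 2: {q0, q4}
read 2: {q0, q2, q4}
read 0: {q1, q2, q4}
read 0: {q0, q1, q4}
read 2: {q0, q1, q2, q4}
Final reachable set {q0, q1, q2, q4} has 4 states.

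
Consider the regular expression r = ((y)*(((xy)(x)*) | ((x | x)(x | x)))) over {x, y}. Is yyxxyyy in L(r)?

no

No split of yyxxyyy into u·v has (y)* matching u and (((xy)(x)*)|((x|x)(x|x))) matching v.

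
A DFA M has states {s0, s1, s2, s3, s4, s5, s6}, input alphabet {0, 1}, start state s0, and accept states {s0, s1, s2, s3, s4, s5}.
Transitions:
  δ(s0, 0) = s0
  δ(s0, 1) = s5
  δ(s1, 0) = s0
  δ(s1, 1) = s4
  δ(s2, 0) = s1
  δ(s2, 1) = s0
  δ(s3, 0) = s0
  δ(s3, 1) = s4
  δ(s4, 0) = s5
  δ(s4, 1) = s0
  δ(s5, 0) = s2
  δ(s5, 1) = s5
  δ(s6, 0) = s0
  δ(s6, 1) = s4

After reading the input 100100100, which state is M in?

s0

s0 --1--> s5
s5 --0--> s2
s2 --0--> s1
s1 --1--> s4
s4 --0--> s5
s5 --0--> s2
s2 --1--> s0
s0 --0--> s0
s0 --0--> s0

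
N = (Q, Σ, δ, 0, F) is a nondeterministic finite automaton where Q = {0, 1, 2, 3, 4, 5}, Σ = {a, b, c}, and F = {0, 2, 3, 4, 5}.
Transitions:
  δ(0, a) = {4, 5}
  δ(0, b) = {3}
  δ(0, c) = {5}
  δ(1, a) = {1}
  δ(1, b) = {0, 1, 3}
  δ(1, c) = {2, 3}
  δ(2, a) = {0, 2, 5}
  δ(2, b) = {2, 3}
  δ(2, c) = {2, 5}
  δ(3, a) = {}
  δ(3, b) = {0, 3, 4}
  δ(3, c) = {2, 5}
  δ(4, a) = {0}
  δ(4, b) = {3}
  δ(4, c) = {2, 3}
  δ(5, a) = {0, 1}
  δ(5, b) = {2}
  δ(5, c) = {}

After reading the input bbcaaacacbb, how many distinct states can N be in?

Start: {0}
read b: {3}
read b: {0, 3, 4}
read c: {2, 3, 5}
read a: {0, 1, 2, 5}
read a: {0, 1, 2, 4, 5}
read a: {0, 1, 2, 4, 5}
read c: {2, 3, 5}
read a: {0, 1, 2, 5}
read c: {2, 3, 5}
read b: {0, 2, 3, 4}
read b: {0, 2, 3, 4}
Final reachable set {0, 2, 3, 4} has 4 states.

4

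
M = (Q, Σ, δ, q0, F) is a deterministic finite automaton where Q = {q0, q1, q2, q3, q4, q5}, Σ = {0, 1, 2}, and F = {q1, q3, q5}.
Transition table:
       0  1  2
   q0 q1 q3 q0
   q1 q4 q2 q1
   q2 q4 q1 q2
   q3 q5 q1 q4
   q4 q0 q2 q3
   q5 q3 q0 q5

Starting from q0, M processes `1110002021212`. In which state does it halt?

q2

q0 --1--> q3
q3 --1--> q1
q1 --1--> q2
q2 --0--> q4
q4 --0--> q0
q0 --0--> q1
q1 --2--> q1
q1 --0--> q4
q4 --2--> q3
q3 --1--> q1
q1 --2--> q1
q1 --1--> q2
q2 --2--> q2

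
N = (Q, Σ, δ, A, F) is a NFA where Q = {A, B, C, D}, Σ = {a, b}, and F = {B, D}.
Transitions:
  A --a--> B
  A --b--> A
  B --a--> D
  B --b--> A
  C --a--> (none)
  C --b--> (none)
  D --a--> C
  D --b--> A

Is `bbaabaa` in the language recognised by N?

accepted

Start: {A}
read b: {A}
read b: {A}
read a: {B}
read a: {D}
read b: {A}
read a: {B}
read a: {D}
Reachable ∩ accepting = {D} — nonempty.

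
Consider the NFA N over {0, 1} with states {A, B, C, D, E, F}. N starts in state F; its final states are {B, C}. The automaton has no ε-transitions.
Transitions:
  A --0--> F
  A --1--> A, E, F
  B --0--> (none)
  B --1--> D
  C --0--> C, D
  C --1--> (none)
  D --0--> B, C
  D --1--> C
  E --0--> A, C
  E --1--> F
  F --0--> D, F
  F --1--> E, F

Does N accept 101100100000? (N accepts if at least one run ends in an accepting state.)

Start: {F}
read 1: {E, F}
read 0: {A, C, D, F}
read 1: {A, C, E, F}
read 1: {A, E, F}
read 0: {A, C, D, F}
read 0: {B, C, D, F}
read 1: {C, D, E, F}
read 0: {A, B, C, D, F}
read 0: {B, C, D, F}
read 0: {B, C, D, F}
read 0: {B, C, D, F}
read 0: {B, C, D, F}
Reachable ∩ accepting = {B, C} — nonempty.

accepted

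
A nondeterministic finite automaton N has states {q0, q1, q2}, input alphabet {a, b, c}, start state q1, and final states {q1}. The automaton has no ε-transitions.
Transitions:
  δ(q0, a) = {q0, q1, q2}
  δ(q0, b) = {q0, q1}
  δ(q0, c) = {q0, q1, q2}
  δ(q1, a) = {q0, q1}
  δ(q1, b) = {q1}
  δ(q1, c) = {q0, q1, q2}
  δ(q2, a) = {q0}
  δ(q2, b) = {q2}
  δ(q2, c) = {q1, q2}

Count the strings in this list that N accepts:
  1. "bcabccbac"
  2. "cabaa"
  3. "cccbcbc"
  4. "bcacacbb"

4

"bcabccbac": accepted
"cabaa": accepted
"cccbcbc": accepted
"bcacacbb": accepted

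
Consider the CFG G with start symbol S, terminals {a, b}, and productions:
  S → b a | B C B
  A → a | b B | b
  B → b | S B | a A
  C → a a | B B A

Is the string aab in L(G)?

no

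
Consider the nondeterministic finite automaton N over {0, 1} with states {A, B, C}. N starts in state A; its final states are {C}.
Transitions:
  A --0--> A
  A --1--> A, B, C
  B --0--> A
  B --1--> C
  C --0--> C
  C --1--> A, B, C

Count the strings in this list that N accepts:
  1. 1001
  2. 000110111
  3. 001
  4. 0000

1001: accepted
000110111: accepted
001: accepted
0000: rejected

3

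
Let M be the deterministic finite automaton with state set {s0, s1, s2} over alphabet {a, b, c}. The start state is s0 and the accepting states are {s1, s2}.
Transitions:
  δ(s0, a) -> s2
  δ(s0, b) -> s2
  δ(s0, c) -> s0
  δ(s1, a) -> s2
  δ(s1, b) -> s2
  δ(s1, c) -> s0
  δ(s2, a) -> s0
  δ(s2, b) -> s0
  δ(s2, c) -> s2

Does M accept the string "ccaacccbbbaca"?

s0 --c--> s0
s0 --c--> s0
s0 --a--> s2
s2 --a--> s0
s0 --c--> s0
s0 --c--> s0
s0 --c--> s0
s0 --b--> s2
s2 --b--> s0
s0 --b--> s2
s2 --a--> s0
s0 --c--> s0
s0 --a--> s2
End in state s2, which is an accepting state.

accepted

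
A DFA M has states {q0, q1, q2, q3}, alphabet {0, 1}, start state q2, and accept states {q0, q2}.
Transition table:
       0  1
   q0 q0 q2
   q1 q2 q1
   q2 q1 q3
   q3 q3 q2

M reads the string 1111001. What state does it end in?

q2 --1--> q3
q3 --1--> q2
q2 --1--> q3
q3 --1--> q2
q2 --0--> q1
q1 --0--> q2
q2 --1--> q3

q3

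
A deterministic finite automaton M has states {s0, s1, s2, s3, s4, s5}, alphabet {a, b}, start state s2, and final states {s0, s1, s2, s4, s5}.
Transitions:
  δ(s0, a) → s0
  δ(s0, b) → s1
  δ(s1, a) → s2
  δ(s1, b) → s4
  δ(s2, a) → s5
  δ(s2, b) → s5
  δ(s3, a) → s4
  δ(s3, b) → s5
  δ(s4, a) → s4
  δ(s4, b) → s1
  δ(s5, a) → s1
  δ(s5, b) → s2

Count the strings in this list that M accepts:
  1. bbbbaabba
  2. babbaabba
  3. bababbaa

3

bbbbaabba: accepted
babbaabba: accepted
bababbaa: accepted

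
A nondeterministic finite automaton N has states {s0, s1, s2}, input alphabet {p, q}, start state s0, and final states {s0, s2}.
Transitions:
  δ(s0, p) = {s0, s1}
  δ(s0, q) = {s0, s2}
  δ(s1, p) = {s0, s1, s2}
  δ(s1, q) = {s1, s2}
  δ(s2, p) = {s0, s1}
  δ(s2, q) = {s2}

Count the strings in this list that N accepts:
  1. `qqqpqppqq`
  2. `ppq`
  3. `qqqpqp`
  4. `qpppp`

4

`qqqpqppqq`: accepted
`ppq`: accepted
`qqqpqp`: accepted
`qpppp`: accepted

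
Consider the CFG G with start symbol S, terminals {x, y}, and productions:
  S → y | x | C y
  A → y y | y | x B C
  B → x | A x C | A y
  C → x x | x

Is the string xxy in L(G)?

yes

S ⇒ Cy ⇒ xxy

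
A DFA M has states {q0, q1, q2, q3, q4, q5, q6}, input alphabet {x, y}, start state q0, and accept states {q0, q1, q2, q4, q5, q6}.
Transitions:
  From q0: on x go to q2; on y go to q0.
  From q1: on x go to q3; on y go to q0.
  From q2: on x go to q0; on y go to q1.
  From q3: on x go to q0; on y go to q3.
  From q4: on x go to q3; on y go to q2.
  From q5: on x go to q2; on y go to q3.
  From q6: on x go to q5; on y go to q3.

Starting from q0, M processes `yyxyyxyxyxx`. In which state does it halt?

q0 --y--> q0
q0 --y--> q0
q0 --x--> q2
q2 --y--> q1
q1 --y--> q0
q0 --x--> q2
q2 --y--> q1
q1 --x--> q3
q3 --y--> q3
q3 --x--> q0
q0 --x--> q2

q2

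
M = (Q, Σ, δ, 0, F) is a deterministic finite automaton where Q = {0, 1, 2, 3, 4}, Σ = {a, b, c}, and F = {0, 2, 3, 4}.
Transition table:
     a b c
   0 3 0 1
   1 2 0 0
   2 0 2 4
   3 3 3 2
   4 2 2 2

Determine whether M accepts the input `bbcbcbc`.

0 --b--> 0
0 --b--> 0
0 --c--> 1
1 --b--> 0
0 --c--> 1
1 --b--> 0
0 --c--> 1
End in state 1, which is not an accepting state.

rejected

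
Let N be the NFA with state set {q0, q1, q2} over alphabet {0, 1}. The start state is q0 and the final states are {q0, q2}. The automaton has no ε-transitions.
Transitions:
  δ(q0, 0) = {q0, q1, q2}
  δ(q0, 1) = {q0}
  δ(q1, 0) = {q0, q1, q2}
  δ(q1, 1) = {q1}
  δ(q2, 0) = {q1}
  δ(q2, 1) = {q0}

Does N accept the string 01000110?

Start: {q0}
read 0: {q0, q1, q2}
read 1: {q0, q1}
read 0: {q0, q1, q2}
read 0: {q0, q1, q2}
read 0: {q0, q1, q2}
read 1: {q0, q1}
read 1: {q0, q1}
read 0: {q0, q1, q2}
Reachable ∩ accepting = {q0, q2} — nonempty.

accepted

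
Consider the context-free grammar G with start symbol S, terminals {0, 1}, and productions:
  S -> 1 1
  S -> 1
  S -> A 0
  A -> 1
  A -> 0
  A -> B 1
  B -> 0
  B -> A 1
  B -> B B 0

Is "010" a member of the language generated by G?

yes

S ⇒ A0 ⇒ B10 ⇒ 010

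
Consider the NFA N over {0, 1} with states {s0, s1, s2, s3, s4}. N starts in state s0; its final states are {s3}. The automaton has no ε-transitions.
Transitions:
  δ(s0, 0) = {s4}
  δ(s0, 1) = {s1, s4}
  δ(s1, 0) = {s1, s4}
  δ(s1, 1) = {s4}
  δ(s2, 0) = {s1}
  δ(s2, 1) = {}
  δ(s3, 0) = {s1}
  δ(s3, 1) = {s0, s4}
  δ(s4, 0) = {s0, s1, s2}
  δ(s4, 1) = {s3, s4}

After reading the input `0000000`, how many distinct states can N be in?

Start: {s0}
read 0: {s4}
read 0: {s0, s1, s2}
read 0: {s1, s4}
read 0: {s0, s1, s2, s4}
read 0: {s0, s1, s2, s4}
read 0: {s0, s1, s2, s4}
read 0: {s0, s1, s2, s4}
Final reachable set {s0, s1, s2, s4} has 4 states.

4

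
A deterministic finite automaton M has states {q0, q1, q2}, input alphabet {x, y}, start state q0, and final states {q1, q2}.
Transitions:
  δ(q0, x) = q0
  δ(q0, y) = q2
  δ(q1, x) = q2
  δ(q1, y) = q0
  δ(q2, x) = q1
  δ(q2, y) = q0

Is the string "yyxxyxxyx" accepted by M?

q0 --y--> q2
q2 --y--> q0
q0 --x--> q0
q0 --x--> q0
q0 --y--> q2
q2 --x--> q1
q1 --x--> q2
q2 --y--> q0
q0 --x--> q0
End in state q0, which is not an accepting state.

rejected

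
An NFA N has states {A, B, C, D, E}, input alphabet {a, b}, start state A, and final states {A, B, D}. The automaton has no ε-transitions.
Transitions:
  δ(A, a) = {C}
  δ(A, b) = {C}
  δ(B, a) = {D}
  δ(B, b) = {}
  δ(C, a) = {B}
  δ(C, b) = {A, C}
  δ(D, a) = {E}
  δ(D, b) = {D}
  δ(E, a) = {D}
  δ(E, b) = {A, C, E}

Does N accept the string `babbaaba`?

rejected

Start: {A}
read b: {C}
read a: {B}
read b: {}
The reachable set is empty and stays empty for the remaining 5 symbols.
Reachable ∩ accepting = {} — empty.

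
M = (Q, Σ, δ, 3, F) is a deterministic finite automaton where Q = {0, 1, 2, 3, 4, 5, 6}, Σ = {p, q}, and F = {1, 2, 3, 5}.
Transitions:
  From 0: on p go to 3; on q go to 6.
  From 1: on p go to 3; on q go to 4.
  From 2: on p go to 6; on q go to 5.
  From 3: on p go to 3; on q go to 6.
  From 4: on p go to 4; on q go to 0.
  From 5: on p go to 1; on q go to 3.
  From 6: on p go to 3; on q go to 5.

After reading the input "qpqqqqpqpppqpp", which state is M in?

3 --q--> 6
6 --p--> 3
3 --q--> 6
6 --q--> 5
5 --q--> 3
3 --q--> 6
6 --p--> 3
3 --q--> 6
6 --p--> 3
3 --p--> 3
3 --p--> 3
3 --q--> 6
6 --p--> 3
3 --p--> 3

3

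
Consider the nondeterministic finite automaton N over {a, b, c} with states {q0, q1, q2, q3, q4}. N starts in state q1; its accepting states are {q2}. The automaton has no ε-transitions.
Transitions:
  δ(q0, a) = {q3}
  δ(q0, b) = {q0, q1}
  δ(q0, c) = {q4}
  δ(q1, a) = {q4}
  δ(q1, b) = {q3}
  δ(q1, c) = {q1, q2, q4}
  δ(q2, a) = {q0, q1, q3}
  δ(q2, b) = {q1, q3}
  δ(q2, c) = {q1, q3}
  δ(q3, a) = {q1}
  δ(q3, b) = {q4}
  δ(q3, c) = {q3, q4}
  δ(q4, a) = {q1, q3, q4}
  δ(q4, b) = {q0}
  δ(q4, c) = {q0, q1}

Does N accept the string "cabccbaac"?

Start: {q1}
read c: {q1, q2, q4}
read a: {q0, q1, q3, q4}
read b: {q0, q1, q3, q4}
read c: {q0, q1, q2, q3, q4}
read c: {q0, q1, q2, q3, q4}
read b: {q0, q1, q3, q4}
read a: {q1, q3, q4}
read a: {q1, q3, q4}
read c: {q0, q1, q2, q3, q4}
Reachable ∩ accepting = {q2} — nonempty.

accepted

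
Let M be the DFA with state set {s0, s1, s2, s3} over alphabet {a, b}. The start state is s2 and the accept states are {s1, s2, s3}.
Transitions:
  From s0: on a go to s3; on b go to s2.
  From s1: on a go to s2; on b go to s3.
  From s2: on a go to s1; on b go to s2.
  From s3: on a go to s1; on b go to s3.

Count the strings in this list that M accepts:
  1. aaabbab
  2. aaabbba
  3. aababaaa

3

aaabbab: accepted
aaabbba: accepted
aababaaa: accepted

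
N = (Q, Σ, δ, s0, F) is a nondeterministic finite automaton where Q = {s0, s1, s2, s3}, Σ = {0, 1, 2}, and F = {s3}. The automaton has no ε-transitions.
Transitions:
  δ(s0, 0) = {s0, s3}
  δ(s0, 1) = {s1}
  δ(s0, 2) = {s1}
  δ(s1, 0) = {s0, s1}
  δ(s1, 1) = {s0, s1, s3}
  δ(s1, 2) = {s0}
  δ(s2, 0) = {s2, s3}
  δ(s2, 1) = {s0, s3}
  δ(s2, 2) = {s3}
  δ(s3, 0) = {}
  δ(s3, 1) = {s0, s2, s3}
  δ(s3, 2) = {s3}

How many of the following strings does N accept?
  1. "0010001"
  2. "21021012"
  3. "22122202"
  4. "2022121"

4

"0010001": accepted
"21021012": accepted
"22122202": accepted
"2022121": accepted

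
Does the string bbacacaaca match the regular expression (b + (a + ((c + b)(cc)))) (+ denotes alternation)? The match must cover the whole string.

Neither b nor (a+((c+b)(cc))) matches bbacacaaca.

no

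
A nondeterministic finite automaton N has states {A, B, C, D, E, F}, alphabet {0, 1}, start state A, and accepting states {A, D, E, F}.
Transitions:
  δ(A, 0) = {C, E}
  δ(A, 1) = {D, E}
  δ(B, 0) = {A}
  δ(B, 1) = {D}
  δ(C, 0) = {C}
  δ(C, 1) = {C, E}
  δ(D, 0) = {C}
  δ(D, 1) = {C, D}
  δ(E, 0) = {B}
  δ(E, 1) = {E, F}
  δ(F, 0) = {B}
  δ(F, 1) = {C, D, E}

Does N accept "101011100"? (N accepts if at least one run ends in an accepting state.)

Start: {A}
read 1: {D, E}
read 0: {B, C}
read 1: {C, D, E}
read 0: {B, C}
read 1: {C, D, E}
read 1: {C, D, E, F}
read 1: {C, D, E, F}
read 0: {B, C}
read 0: {A, C}
Reachable ∩ accepting = {A} — nonempty.

accepted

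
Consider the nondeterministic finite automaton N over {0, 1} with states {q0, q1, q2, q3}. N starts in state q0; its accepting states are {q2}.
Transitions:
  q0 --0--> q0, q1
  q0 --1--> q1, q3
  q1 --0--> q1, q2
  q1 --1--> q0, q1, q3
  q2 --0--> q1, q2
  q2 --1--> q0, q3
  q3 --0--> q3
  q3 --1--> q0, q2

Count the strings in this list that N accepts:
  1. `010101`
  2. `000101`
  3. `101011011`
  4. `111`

4

`010101`: accepted
`000101`: accepted
`101011011`: accepted
`111`: accepted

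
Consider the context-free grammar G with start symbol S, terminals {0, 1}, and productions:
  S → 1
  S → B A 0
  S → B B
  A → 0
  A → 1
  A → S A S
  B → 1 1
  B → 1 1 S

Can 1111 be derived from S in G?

yes

S ⇒ BB ⇒ 11B ⇒ 1111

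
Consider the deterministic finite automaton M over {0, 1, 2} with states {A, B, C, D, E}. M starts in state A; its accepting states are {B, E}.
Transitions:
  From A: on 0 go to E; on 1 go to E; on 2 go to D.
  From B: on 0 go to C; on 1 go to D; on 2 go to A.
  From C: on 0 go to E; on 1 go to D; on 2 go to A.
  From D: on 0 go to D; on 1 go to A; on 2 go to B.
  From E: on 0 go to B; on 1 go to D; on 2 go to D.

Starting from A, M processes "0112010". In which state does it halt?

A --0--> E
E --1--> D
D --1--> A
A --2--> D
D --0--> D
D --1--> A
A --0--> E

E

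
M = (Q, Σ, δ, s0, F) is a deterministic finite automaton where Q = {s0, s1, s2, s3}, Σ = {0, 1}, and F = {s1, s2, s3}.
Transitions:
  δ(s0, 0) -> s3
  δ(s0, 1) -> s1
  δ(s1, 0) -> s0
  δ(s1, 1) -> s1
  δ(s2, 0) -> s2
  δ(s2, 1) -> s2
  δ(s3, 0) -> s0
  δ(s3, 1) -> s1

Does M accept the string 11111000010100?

s0 --1--> s1
s1 --1--> s1
s1 --1--> s1
s1 --1--> s1
s1 --1--> s1
s1 --0--> s0
s0 --0--> s3
s3 --0--> s0
s0 --0--> s3
s3 --1--> s1
s1 --0--> s0
s0 --1--> s1
s1 --0--> s0
s0 --0--> s3
End in state s3, which is an accepting state.

accepted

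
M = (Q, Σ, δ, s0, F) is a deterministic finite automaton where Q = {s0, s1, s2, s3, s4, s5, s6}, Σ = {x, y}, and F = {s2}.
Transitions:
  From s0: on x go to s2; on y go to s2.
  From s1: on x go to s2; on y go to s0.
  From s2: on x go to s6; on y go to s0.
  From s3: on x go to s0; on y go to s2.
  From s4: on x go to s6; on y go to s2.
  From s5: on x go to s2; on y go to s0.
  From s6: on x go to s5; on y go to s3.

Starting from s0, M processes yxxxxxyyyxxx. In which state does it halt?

s0 --y--> s2
s2 --x--> s6
s6 --x--> s5
s5 --x--> s2
s2 --x--> s6
s6 --x--> s5
s5 --y--> s0
s0 --y--> s2
s2 --y--> s0
s0 --x--> s2
s2 --x--> s6
s6 --x--> s5

s5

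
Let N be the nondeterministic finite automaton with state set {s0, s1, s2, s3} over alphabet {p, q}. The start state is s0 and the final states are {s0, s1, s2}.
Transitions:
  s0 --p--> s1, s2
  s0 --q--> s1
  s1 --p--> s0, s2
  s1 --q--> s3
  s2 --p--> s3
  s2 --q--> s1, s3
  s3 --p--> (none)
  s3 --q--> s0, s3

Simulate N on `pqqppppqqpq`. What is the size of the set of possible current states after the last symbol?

Start: {s0}
read p: {s1, s2}
read q: {s1, s3}
read q: {s0, s3}
read p: {s1, s2}
read p: {s0, s2, s3}
read p: {s1, s2, s3}
read p: {s0, s2, s3}
read q: {s0, s1, s3}
read q: {s0, s1, s3}
read p: {s0, s1, s2}
read q: {s1, s3}
Final reachable set {s1, s3} has 2 states.

2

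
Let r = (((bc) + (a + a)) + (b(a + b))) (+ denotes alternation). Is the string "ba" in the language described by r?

yes

The right alternative (b(a+b)) matches ba.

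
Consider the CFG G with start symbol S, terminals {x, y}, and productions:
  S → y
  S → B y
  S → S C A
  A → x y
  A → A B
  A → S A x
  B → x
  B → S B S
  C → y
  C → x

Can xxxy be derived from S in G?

no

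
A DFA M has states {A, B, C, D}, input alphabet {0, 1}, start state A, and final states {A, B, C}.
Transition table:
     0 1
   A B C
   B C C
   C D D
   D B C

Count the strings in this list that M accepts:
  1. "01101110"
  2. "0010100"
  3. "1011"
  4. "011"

1

"01101110": rejected
"0010100": accepted
"1011": rejected
"011": rejected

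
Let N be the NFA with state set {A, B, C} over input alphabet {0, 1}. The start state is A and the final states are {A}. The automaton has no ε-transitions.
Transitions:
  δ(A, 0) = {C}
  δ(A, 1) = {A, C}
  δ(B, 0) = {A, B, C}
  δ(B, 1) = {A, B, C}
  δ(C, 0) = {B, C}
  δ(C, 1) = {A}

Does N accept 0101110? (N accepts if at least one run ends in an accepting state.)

Start: {A}
read 0: {C}
read 1: {A}
read 0: {C}
read 1: {A}
read 1: {A, C}
read 1: {A, C}
read 0: {B, C}
Reachable ∩ accepting = {} — empty.

rejected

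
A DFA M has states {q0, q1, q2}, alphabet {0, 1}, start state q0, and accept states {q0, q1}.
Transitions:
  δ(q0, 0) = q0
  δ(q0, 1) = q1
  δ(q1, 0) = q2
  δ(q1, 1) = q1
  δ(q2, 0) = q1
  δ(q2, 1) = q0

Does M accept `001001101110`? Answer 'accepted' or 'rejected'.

rejected

q0 --0--> q0
q0 --0--> q0
q0 --1--> q1
q1 --0--> q2
q2 --0--> q1
q1 --1--> q1
q1 --1--> q1
q1 --0--> q2
q2 --1--> q0
q0 --1--> q1
q1 --1--> q1
q1 --0--> q2
End in state q2, which is not an accepting state.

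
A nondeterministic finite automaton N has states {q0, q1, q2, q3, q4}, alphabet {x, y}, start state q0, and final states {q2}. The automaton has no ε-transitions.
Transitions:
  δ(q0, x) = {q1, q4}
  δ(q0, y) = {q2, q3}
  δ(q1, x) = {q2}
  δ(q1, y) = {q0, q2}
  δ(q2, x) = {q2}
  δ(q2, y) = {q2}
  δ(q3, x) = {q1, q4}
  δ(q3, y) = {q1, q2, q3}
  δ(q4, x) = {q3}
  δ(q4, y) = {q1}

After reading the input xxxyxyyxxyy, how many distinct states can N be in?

Start: {q0}
read x: {q1, q4}
read x: {q2, q3}
read x: {q1, q2, q4}
read y: {q0, q1, q2}
read x: {q1, q2, q4}
read y: {q0, q1, q2}
read y: {q0, q2, q3}
read x: {q1, q2, q4}
read x: {q2, q3}
read y: {q1, q2, q3}
read y: {q0, q1, q2, q3}
Final reachable set {q0, q1, q2, q3} has 4 states.

4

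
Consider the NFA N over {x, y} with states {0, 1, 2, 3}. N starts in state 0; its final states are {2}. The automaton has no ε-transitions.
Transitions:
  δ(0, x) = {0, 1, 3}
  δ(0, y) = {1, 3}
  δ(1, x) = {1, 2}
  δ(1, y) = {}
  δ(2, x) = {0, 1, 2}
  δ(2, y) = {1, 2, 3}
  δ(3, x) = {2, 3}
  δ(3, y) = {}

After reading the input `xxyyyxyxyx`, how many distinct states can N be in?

Start: {0}
read x: {0, 1, 3}
read x: {0, 1, 2, 3}
read y: {1, 2, 3}
read y: {1, 2, 3}
read y: {1, 2, 3}
read x: {0, 1, 2, 3}
read y: {1, 2, 3}
read x: {0, 1, 2, 3}
read y: {1, 2, 3}
read x: {0, 1, 2, 3}
Final reachable set {0, 1, 2, 3} has 4 states.

4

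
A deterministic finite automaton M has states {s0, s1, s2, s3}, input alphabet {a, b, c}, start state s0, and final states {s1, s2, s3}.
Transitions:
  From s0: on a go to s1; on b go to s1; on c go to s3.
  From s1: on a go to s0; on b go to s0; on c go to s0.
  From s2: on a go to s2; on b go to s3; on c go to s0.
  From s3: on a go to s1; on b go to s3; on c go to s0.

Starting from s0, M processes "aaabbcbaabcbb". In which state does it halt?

s0 --a--> s1
s1 --a--> s0
s0 --a--> s1
s1 --b--> s0
s0 --b--> s1
s1 --c--> s0
s0 --b--> s1
s1 --a--> s0
s0 --a--> s1
s1 --b--> s0
s0 --c--> s3
s3 --b--> s3
s3 --b--> s3

s3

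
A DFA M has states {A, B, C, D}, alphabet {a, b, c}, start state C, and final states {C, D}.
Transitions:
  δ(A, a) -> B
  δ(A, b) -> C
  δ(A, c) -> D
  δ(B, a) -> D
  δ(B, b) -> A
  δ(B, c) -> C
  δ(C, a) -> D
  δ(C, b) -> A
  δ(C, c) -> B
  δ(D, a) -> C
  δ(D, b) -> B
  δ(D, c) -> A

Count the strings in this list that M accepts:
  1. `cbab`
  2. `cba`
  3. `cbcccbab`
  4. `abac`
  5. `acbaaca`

1

`cbab`: rejected
`cba`: rejected
`cbcccbab`: rejected
`abac`: rejected
`acbaaca`: accepted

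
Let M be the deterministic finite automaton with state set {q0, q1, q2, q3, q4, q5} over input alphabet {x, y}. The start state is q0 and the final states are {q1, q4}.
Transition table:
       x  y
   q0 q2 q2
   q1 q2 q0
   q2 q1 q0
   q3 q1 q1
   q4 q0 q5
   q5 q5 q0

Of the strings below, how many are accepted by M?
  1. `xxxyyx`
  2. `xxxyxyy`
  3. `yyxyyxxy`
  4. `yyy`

1

`xxxyyx`: accepted
`xxxyxyy`: rejected
`yyxyyxxy`: rejected
`yyy`: rejected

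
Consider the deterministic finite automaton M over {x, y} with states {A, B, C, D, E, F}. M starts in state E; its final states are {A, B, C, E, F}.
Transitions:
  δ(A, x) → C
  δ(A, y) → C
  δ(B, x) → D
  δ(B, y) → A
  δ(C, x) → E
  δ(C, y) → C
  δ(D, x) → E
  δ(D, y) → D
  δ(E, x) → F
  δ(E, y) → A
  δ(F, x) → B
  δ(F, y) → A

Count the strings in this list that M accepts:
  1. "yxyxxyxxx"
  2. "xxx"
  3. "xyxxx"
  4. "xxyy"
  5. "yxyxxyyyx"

4

"yxyxxyxxx": accepted
"xxx": rejected
"xyxxx": accepted
"xxyy": accepted
"yxyxxyyyx": accepted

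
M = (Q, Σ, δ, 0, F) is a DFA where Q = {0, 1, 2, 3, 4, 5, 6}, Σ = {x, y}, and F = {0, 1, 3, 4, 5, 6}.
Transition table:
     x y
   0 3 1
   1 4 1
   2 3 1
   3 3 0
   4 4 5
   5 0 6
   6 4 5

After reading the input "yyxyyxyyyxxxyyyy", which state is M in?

1

0 --y--> 1
1 --y--> 1
1 --x--> 4
4 --y--> 5
5 --y--> 6
6 --x--> 4
4 --y--> 5
5 --y--> 6
6 --y--> 5
5 --x--> 0
0 --x--> 3
3 --x--> 3
3 --y--> 0
0 --y--> 1
1 --y--> 1
1 --y--> 1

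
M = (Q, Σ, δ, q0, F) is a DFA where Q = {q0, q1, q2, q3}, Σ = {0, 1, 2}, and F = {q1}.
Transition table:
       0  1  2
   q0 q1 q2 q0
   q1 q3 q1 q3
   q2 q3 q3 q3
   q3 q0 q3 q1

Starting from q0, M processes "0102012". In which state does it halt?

q1

q0 --0--> q1
q1 --1--> q1
q1 --0--> q3
q3 --2--> q1
q1 --0--> q3
q3 --1--> q3
q3 --2--> q1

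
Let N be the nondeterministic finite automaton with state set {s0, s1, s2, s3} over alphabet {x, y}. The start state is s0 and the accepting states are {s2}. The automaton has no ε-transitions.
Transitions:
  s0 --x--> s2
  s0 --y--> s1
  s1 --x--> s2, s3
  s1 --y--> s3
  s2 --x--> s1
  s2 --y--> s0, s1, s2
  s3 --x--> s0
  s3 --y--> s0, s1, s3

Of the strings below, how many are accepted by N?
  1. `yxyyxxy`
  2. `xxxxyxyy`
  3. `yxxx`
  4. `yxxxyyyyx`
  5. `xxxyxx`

5

`yxyyxxy`: accepted
`xxxxyxyy`: accepted
`yxxx`: accepted
`yxxxyyyyx`: accepted
`xxxyxx`: accepted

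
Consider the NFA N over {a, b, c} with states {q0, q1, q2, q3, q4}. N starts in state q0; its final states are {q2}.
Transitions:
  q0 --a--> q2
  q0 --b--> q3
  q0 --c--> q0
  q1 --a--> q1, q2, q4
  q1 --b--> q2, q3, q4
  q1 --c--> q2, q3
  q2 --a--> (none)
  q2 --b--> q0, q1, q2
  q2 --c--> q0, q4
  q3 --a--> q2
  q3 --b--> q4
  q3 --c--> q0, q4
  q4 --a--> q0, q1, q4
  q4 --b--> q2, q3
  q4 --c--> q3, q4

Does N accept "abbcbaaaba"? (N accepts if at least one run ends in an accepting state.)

Start: {q0}
read a: {q2}
read b: {q0, q1, q2}
read b: {q0, q1, q2, q3, q4}
read c: {q0, q2, q3, q4}
read b: {q0, q1, q2, q3, q4}
read a: {q0, q1, q2, q4}
read a: {q0, q1, q2, q4}
read a: {q0, q1, q2, q4}
read b: {q0, q1, q2, q3, q4}
read a: {q0, q1, q2, q4}
Reachable ∩ accepting = {q2} — nonempty.

accepted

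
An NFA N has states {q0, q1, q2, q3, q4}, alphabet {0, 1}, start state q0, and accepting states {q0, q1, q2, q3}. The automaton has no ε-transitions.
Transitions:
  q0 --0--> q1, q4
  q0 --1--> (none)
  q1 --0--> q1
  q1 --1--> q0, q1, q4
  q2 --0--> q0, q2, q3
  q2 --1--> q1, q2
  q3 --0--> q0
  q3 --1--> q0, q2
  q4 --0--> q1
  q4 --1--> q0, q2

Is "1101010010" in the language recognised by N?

rejected

Start: {q0}
read 1: {}
The reachable set is empty and stays empty for the remaining 9 symbols.
Reachable ∩ accepting = {} — empty.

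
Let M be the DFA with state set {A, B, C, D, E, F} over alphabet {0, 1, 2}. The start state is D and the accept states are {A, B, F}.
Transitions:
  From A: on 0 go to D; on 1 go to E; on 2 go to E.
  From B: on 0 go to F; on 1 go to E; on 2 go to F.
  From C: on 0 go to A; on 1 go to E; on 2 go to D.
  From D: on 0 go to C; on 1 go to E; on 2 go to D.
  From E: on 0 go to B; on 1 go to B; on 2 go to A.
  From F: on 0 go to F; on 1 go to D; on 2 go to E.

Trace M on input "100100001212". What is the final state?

D --1--> E
E --0--> B
B --0--> F
F --1--> D
D --0--> C
C --0--> A
A --0--> D
D --0--> C
C --1--> E
E --2--> A
A --1--> E
E --2--> A

A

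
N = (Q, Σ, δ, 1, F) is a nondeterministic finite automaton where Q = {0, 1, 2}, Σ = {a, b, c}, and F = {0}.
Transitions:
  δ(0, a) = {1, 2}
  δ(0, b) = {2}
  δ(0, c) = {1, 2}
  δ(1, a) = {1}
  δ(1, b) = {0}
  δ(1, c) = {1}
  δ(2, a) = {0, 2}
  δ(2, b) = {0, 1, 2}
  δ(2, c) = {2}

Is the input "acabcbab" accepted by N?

accepted

Start: {1}
read a: {1}
read c: {1}
read a: {1}
read b: {0}
read c: {1, 2}
read b: {0, 1, 2}
read a: {0, 1, 2}
read b: {0, 1, 2}
Reachable ∩ accepting = {0} — nonempty.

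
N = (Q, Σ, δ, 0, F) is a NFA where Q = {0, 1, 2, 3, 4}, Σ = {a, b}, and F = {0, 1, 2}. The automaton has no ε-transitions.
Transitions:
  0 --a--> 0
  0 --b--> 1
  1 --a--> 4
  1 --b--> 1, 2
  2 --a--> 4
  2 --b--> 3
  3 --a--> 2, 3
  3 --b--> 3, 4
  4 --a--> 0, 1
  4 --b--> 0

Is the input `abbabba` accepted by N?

Start: {0}
read a: {0}
read b: {1}
read b: {1, 2}
read a: {4}
read b: {0}
read b: {1}
read a: {4}
Reachable ∩ accepting = {} — empty.

rejected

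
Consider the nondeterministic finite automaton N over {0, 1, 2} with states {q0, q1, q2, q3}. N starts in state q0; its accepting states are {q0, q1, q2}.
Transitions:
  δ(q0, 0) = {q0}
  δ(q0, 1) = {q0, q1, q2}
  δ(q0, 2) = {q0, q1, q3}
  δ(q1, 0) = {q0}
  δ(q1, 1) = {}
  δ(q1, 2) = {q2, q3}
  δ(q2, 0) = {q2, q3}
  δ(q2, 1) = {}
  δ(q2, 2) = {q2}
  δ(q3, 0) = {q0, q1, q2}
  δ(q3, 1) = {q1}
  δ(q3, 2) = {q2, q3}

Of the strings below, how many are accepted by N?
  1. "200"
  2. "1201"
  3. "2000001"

"200": accepted
"1201": accepted
"2000001": accepted

3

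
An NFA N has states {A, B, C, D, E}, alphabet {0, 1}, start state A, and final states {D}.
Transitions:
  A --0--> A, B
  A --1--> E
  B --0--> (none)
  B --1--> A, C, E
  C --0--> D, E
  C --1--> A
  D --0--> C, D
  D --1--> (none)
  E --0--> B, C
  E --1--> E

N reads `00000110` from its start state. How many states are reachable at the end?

3

Start: {A}
read 0: {A, B}
read 0: {A, B}
read 0: {A, B}
read 0: {A, B}
read 0: {A, B}
read 1: {A, C, E}
read 1: {A, E}
read 0: {A, B, C}
Final reachable set {A, B, C} has 3 states.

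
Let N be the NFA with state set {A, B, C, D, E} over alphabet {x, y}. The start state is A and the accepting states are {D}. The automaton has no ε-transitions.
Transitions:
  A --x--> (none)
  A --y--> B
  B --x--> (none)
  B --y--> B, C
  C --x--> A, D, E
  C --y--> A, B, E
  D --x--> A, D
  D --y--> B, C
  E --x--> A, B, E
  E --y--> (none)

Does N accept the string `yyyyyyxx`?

accepted

Start: {A}
read y: {B}
read y: {B, C}
read y: {A, B, C, E}
read y: {A, B, C, E}
read y: {A, B, C, E}
read y: {A, B, C, E}
read x: {A, B, D, E}
read x: {A, B, D, E}
Reachable ∩ accepting = {D} — nonempty.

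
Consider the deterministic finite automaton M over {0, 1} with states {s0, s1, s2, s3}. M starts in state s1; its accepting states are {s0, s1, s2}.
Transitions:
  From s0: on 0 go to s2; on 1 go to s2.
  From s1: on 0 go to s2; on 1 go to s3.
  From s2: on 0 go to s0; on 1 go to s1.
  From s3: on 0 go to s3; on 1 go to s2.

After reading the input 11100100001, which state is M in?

s1

s1 --1--> s3
s3 --1--> s2
s2 --1--> s1
s1 --0--> s2
s2 --0--> s0
s0 --1--> s2
s2 --0--> s0
s0 --0--> s2
s2 --0--> s0
s0 --0--> s2
s2 --1--> s1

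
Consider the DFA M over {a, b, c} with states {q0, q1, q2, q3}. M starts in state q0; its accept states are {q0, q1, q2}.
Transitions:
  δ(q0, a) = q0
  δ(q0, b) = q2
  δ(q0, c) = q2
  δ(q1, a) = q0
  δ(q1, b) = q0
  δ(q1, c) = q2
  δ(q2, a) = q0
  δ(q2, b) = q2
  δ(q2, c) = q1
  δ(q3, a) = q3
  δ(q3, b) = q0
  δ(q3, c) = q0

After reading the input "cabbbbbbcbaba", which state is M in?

q0 --c--> q2
q2 --a--> q0
q0 --b--> q2
q2 --b--> q2
q2 --b--> q2
q2 --b--> q2
q2 --b--> q2
q2 --b--> q2
q2 --c--> q1
q1 --b--> q0
q0 --a--> q0
q0 --b--> q2
q2 --a--> q0

q0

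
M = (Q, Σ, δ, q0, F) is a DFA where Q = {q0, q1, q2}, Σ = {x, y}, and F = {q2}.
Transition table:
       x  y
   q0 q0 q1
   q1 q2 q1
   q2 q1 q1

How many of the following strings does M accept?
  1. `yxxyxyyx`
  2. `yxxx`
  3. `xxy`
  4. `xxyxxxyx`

`yxxyxyyx`: accepted
`yxxx`: accepted
`xxy`: rejected
`xxyxxxyx`: accepted

3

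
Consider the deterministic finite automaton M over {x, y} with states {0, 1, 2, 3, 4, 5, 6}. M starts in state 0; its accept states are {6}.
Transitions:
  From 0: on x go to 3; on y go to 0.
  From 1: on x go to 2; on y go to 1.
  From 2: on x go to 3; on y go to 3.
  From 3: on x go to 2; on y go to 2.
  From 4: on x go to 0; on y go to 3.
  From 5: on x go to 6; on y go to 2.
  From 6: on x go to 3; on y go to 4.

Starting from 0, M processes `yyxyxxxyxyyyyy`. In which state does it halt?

0 --y--> 0
0 --y--> 0
0 --x--> 3
3 --y--> 2
2 --x--> 3
3 --x--> 2
2 --x--> 3
3 --y--> 2
2 --x--> 3
3 --y--> 2
2 --y--> 3
3 --y--> 2
2 --y--> 3
3 --y--> 2

2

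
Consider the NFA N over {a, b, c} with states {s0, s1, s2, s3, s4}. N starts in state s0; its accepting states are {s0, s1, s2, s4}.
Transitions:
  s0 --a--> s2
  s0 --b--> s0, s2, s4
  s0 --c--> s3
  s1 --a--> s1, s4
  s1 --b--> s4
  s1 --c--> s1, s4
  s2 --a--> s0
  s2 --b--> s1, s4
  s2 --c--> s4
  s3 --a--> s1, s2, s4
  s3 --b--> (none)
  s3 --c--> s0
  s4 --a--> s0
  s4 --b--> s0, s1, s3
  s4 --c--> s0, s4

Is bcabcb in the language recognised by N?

Start: {s0}
read b: {s0, s2, s4}
read c: {s0, s3, s4}
read a: {s0, s1, s2, s4}
read b: {s0, s1, s2, s3, s4}
read c: {s0, s1, s3, s4}
read b: {s0, s1, s2, s3, s4}
Reachable ∩ accepting = {s0, s1, s2, s4} — nonempty.

accepted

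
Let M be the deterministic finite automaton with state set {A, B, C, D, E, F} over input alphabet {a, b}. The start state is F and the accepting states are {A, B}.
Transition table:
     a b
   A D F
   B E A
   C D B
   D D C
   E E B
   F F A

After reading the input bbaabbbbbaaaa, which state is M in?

D

F --b--> A
A --b--> F
F --a--> F
F --a--> F
F --b--> A
A --b--> F
F --b--> A
A --b--> F
F --b--> A
A --a--> D
D --a--> D
D --a--> D
D --a--> D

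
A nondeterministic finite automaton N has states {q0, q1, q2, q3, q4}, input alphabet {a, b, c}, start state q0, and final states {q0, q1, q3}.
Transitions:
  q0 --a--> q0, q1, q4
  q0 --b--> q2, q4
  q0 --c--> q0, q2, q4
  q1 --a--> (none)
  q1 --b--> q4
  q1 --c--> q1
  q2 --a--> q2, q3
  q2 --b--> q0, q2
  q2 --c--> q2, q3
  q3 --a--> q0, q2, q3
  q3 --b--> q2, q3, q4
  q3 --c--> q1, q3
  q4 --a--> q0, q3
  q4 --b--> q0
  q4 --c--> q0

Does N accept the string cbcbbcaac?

Start: {q0}
read c: {q0, q2, q4}
read b: {q0, q2, q4}
read c: {q0, q2, q3, q4}
read b: {q0, q2, q3, q4}
read b: {q0, q2, q3, q4}
read c: {q0, q1, q2, q3, q4}
read a: {q0, q1, q2, q3, q4}
read a: {q0, q1, q2, q3, q4}
read c: {q0, q1, q2, q3, q4}
Reachable ∩ accepting = {q0, q1, q3} — nonempty.

accepted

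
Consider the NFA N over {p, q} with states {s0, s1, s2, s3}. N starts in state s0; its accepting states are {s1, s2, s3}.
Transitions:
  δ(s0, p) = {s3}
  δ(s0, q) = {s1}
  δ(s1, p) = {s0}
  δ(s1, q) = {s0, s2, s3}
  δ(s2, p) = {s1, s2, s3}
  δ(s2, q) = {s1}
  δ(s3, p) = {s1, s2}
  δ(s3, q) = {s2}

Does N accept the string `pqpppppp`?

accepted

Start: {s0}
read p: {s3}
read q: {s2}
read p: {s1, s2, s3}
read p: {s0, s1, s2, s3}
read p: {s0, s1, s2, s3}
read p: {s0, s1, s2, s3}
read p: {s0, s1, s2, s3}
read p: {s0, s1, s2, s3}
Reachable ∩ accepting = {s1, s2, s3} — nonempty.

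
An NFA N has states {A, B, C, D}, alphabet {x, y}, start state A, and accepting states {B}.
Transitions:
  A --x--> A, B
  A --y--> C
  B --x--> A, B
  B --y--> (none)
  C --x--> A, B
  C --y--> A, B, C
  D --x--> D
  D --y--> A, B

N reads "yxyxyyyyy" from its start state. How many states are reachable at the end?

Start: {A}
read y: {C}
read x: {A, B}
read y: {C}
read x: {A, B}
read y: {C}
read y: {A, B, C}
read y: {A, B, C}
read y: {A, B, C}
read y: {A, B, C}
Final reachable set {A, B, C} has 3 states.

3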